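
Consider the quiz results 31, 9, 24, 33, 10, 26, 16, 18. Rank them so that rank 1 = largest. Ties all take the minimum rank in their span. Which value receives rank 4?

Sorted (descending): 33, 31, 26, 24, 18, 16, 10, 9
No ties — each value takes its position as its rank.
Rank 4 → value 24.

24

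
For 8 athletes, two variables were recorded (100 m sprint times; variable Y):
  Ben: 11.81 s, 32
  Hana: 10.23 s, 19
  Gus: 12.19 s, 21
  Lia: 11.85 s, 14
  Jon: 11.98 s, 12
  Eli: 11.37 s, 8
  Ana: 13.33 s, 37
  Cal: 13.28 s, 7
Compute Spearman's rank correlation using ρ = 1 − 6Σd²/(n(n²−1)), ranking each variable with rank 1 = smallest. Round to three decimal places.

0.143

Ranks of variable 1: 3, 1, 6, 4, 5, 2, 8, 7
Ranks of variable 2: 7, 5, 6, 4, 3, 2, 8, 1
d = r₁ − r₂: -4, -4, 0, 0, 2, 0, 0, 6
d²: 16, 16, 0, 0, 4, 0, 0, 36; Σd² = 72
ρ = 1 − 6·72/(8·63) = 1 − 432/504 = 0.143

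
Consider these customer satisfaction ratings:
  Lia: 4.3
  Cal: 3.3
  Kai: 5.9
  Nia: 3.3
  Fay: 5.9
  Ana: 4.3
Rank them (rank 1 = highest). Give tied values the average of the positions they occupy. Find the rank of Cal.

Sorted (descending): 5.9, 5.9, 4.3, 4.3, 3.3, 3.3
The 2 values of 5.9 occupy positions 1–2 → average rank (1+2)/2 = 1.5.
The 2 values of 4.3 occupy positions 3–4 → average rank (3+4)/2 = 3.5.
The 2 values of 3.3 occupy positions 5–6 → average rank (5+6)/2 = 5.5.
Cal has value 3.3 → rank 5.5.

5.5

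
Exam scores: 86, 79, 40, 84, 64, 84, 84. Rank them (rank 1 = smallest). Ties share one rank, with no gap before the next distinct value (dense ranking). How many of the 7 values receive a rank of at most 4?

6

Sorted (ascending): 40, 64, 79, 84, 84, 84, 86
The 3 values of 84 share dense rank 4.
Remaining distinct values take the next consecutive integers.
Ranks ≤ 4: {1, 2, 3, 4, 4, 4} → 6 values.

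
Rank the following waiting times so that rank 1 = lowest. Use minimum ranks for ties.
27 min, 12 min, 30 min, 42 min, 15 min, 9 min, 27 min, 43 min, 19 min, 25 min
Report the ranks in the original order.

6, 2, 8, 9, 3, 1, 6, 10, 4, 5

Sorted (ascending): 9, 12, 15, 19, 25, 27, 27, 30, 42, 43
The 2 values of 27 occupy positions 6–7 → each gets rank 6.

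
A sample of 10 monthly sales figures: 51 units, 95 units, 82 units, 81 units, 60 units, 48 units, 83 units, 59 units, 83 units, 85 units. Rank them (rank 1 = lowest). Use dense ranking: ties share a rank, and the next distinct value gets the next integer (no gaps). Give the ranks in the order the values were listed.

2, 9, 6, 5, 4, 1, 7, 3, 7, 8

Sorted (ascending): 48, 51, 59, 60, 81, 82, 83, 83, 85, 95
The 2 values of 83 share dense rank 7.
Remaining distinct values take the next consecutive integers.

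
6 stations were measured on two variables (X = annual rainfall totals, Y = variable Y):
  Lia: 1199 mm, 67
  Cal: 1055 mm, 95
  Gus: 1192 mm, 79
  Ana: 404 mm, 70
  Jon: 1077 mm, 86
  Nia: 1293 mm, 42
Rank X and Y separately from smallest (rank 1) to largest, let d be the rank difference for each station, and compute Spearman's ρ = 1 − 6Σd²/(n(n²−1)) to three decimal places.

-0.657

Ranks of variable 1: 5, 2, 4, 1, 3, 6
Ranks of variable 2: 2, 6, 4, 3, 5, 1
d = r₁ − r₂: 3, -4, 0, -2, -2, 5
d²: 9, 16, 0, 4, 4, 25; Σd² = 58
ρ = 1 − 6·58/(6·35) = 1 − 348/210 = -0.657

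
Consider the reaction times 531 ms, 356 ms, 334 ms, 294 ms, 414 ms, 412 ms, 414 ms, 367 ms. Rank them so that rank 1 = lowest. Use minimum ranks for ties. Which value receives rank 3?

356

Sorted (ascending): 294, 334, 356, 367, 412, 414, 414, 531
The 2 values of 414 occupy positions 6–7 → each gets rank 6.
Rank 3 → value 356.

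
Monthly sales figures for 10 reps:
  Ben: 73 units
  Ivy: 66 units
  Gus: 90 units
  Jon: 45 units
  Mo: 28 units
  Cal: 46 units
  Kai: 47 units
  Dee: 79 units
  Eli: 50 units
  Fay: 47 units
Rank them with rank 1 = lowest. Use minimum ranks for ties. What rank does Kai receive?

Sorted (ascending): 28, 45, 46, 47, 47, 50, 66, 73, 79, 90
The 2 values of 47 occupy positions 4–5 → each gets rank 4.
Kai has value 47 units → rank 4.

4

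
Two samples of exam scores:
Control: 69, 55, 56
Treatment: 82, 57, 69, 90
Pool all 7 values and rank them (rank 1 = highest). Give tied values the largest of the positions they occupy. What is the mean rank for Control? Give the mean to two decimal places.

5.67

Sorted (descending): 90, 82, 69, 69, 57, 56, 55
The 2 values of 69 occupy positions 3–4 → each gets rank 4.
Control values → pooled ranks: 69→4, 55→7, 56→6
Mean rank = (4 + 7 + 6) / 3 = 5.67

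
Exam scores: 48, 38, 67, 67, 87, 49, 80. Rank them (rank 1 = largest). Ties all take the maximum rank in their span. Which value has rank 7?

Sorted (descending): 87, 80, 67, 67, 49, 48, 38
The 2 values of 67 occupy positions 3–4 → each gets rank 4.
Rank 7 → value 38.

38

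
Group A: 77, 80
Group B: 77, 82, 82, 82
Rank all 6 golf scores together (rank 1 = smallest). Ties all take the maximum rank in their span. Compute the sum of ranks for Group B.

20

Sorted (ascending): 77, 77, 80, 82, 82, 82
The 2 values of 77 occupy positions 1–2 → each gets rank 2.
The 3 values of 82 occupy positions 4–6 → each gets rank 6.
Group B values → pooled ranks: 77→2, 82→6, 82→6, 82→6
Rank sum = 2 + 6 + 6 + 6 = 20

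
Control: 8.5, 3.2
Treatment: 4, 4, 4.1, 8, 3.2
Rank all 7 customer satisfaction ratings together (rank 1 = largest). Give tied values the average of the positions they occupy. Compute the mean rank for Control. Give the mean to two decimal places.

3.75

Sorted (descending): 8.5, 8, 4.1, 4, 4, 3.2, 3.2
The 2 values of 4 occupy positions 4–5 → average rank (4+5)/2 = 4.5.
The 2 values of 3.2 occupy positions 6–7 → average rank (6+7)/2 = 6.5.
Control values → pooled ranks: 8.5→1, 3.2→6.5
Mean rank = (1 + 6.5) / 2 = 3.75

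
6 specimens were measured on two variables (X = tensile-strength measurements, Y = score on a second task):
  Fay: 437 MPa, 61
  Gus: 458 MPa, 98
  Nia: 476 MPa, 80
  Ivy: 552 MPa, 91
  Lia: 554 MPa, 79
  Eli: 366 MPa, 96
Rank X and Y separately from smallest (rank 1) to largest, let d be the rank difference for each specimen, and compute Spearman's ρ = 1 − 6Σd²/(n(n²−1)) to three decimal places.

Ranks of variable 1: 2, 3, 4, 5, 6, 1
Ranks of variable 2: 1, 6, 3, 4, 2, 5
d = r₁ − r₂: 1, -3, 1, 1, 4, -4
d²: 1, 9, 1, 1, 16, 16; Σd² = 44
ρ = 1 − 6·44/(6·35) = 1 − 264/210 = -0.257

-0.257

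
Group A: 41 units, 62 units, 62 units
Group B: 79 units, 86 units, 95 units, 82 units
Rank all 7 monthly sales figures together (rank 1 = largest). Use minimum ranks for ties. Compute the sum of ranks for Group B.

10

Sorted (descending): 95, 86, 82, 79, 62, 62, 41
The 2 values of 62 occupy positions 5–6 → each gets rank 5.
Group B values → pooled ranks: 79→4, 86→2, 95→1, 82→3
Rank sum = 4 + 2 + 1 + 3 = 10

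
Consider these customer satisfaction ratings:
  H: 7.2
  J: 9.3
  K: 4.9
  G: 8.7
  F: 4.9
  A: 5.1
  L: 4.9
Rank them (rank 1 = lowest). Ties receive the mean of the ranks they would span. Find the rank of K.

2

Sorted (ascending): 4.9, 4.9, 4.9, 5.1, 7.2, 8.7, 9.3
The 3 values of 4.9 occupy positions 1–3 → average rank 2.
K has value 4.9 → rank 2.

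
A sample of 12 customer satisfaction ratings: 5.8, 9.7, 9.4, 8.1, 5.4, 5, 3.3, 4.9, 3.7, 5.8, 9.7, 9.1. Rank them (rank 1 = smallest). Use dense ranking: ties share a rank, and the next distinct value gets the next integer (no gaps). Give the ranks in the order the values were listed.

Sorted (ascending): 3.3, 3.7, 4.9, 5, 5.4, 5.8, 5.8, 8.1, 9.1, 9.4, 9.7, 9.7
The 2 values of 5.8 share dense rank 6.
The 2 values of 9.7 share dense rank 10.
Remaining distinct values take the next consecutive integers.

6, 10, 9, 7, 5, 4, 1, 3, 2, 6, 10, 8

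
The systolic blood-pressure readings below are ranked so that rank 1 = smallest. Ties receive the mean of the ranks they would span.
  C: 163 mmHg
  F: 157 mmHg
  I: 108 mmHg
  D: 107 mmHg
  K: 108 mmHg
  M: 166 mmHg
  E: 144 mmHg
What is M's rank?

Sorted (ascending): 107, 108, 108, 144, 157, 163, 166
The 2 values of 108 occupy positions 2–3 → average rank (2+3)/2 = 2.5.
M has value 166 mmHg → rank 7.

7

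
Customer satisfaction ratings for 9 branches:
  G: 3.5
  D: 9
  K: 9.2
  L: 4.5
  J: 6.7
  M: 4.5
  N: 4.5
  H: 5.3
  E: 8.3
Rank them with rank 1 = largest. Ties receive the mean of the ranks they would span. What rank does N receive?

7

Sorted (descending): 9.2, 9, 8.3, 6.7, 5.3, 4.5, 4.5, 4.5, 3.5
The 3 values of 4.5 occupy positions 6–8 → average rank 7.
N has value 4.5 → rank 7.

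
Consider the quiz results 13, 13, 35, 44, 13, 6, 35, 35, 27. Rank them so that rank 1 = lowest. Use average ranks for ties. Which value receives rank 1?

Sorted (ascending): 6, 13, 13, 13, 27, 35, 35, 35, 44
The 3 values of 13 occupy positions 2–4 → average rank 3.
The 3 values of 35 occupy positions 6–8 → average rank 7.
Rank 1 → value 6.

6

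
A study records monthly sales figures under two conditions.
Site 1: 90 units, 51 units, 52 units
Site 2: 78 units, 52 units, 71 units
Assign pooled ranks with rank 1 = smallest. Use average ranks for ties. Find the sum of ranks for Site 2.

Sorted (ascending): 51, 52, 52, 71, 78, 90
The 2 values of 52 occupy positions 2–3 → average rank (2+3)/2 = 2.5.
Site 2 values → pooled ranks: 78→5, 52→2.5, 71→4
Rank sum = 5 + 2.5 + 4 = 11.5

11.5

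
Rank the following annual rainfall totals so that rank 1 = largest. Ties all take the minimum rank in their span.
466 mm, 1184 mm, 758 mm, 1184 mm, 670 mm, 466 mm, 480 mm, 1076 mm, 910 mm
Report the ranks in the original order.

Sorted (descending): 1184, 1184, 1076, 910, 758, 670, 480, 466, 466
The 2 values of 1184 occupy positions 1–2 → each gets rank 1.
The 2 values of 466 occupy positions 8–9 → each gets rank 8.

8, 1, 5, 1, 6, 8, 7, 3, 4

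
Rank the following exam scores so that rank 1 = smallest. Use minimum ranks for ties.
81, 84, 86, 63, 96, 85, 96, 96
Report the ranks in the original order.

2, 3, 5, 1, 6, 4, 6, 6

Sorted (ascending): 63, 81, 84, 85, 86, 96, 96, 96
The 3 values of 96 occupy positions 6–8 → each gets rank 6.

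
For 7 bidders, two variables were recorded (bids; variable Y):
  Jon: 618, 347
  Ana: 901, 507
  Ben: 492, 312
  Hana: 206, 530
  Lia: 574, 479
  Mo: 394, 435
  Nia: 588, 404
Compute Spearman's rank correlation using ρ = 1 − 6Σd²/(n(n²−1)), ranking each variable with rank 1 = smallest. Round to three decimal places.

-0.179

Ranks of variable 1: 6, 7, 3, 1, 4, 2, 5
Ranks of variable 2: 2, 6, 1, 7, 5, 4, 3
d = r₁ − r₂: 4, 1, 2, -6, -1, -2, 2
d²: 16, 1, 4, 36, 1, 4, 4; Σd² = 66
ρ = 1 − 6·66/(7·48) = 1 − 396/336 = -0.179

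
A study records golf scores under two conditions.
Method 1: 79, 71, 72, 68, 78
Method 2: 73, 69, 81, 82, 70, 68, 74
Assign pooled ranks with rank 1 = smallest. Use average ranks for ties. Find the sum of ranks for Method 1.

31.5

Sorted (ascending): 68, 68, 69, 70, 71, 72, 73, 74, 78, 79, 81, 82
The 2 values of 68 occupy positions 1–2 → average rank (1+2)/2 = 1.5.
Method 1 values → pooled ranks: 79→10, 71→5, 72→6, 68→1.5, 78→9
Rank sum = 10 + 5 + 6 + 1.5 + 9 = 31.5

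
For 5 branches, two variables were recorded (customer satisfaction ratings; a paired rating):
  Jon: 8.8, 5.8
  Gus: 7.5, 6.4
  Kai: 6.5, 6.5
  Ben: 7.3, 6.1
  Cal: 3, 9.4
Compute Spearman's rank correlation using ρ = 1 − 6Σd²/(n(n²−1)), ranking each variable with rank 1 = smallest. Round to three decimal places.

-0.900

Ranks of variable 1: 5, 4, 2, 3, 1
Ranks of variable 2: 1, 3, 4, 2, 5
d = r₁ − r₂: 4, 1, -2, 1, -4
d²: 16, 1, 4, 1, 16; Σd² = 38
ρ = 1 − 6·38/(5·24) = 1 − 228/120 = -0.900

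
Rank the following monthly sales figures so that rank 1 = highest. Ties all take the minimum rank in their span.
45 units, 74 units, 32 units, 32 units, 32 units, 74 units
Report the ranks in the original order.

Sorted (descending): 74, 74, 45, 32, 32, 32
The 2 values of 74 occupy positions 1–2 → each gets rank 1.
The 3 values of 32 occupy positions 4–6 → each gets rank 4.

3, 1, 4, 4, 4, 1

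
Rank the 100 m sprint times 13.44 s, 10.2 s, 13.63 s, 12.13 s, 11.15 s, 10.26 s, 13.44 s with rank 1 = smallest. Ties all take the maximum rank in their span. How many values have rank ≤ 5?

Sorted (ascending): 10.2, 10.26, 11.15, 12.13, 13.44, 13.44, 13.63
The 2 values of 13.44 occupy positions 5–6 → each gets rank 6.
Ranks ≤ 5: {1, 2, 3, 4} → 4 values.

4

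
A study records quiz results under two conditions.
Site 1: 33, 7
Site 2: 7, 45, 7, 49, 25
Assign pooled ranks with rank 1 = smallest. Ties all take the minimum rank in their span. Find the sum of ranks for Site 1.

6

Sorted (ascending): 7, 7, 7, 25, 33, 45, 49
The 3 values of 7 occupy positions 1–3 → each gets rank 1.
Site 1 values → pooled ranks: 33→5, 7→1
Rank sum = 5 + 1 = 6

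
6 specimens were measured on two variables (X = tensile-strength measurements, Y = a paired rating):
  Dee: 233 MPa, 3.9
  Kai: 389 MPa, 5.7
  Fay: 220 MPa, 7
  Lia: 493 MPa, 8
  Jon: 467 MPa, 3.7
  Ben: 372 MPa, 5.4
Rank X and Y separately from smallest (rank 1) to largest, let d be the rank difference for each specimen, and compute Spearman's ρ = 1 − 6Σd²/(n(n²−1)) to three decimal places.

Ranks of variable 1: 2, 4, 1, 6, 5, 3
Ranks of variable 2: 2, 4, 5, 6, 1, 3
d = r₁ − r₂: 0, 0, -4, 0, 4, 0
d²: 0, 0, 16, 0, 16, 0; Σd² = 32
ρ = 1 − 6·32/(6·35) = 1 − 192/210 = 0.086

0.086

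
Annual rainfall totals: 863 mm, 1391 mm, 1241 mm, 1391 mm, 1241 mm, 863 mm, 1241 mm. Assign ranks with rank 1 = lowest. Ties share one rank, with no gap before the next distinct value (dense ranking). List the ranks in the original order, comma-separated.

1, 3, 2, 3, 2, 1, 2

Sorted (ascending): 863, 863, 1241, 1241, 1241, 1391, 1391
The 2 values of 863 share dense rank 1.
The 3 values of 1241 share dense rank 2.
The 2 values of 1391 share dense rank 3.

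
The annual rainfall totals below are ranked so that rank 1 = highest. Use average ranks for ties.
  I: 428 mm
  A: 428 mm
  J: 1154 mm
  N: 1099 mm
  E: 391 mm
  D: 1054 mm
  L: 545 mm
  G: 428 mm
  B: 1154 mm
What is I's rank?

7

Sorted (descending): 1154, 1154, 1099, 1054, 545, 428, 428, 428, 391
The 2 values of 1154 occupy positions 1–2 → average rank (1+2)/2 = 1.5.
The 3 values of 428 occupy positions 6–8 → average rank 7.
I has value 428 mm → rank 7.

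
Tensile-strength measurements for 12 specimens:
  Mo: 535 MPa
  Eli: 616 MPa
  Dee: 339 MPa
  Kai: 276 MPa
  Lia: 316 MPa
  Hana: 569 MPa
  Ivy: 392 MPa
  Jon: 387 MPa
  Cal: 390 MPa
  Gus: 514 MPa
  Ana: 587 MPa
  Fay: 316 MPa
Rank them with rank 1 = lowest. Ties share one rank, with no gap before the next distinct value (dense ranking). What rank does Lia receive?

Sorted (ascending): 276, 316, 316, 339, 387, 390, 392, 514, 535, 569, 587, 616
The 2 values of 316 share dense rank 2.
Remaining distinct values take the next consecutive integers.
Lia has value 316 MPa → rank 2.

2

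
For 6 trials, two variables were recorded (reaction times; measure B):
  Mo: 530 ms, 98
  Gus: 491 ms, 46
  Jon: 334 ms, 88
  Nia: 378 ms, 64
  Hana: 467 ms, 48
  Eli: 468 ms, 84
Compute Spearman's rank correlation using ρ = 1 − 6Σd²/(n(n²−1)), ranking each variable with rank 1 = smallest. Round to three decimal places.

0.029

Ranks of variable 1: 6, 5, 1, 2, 3, 4
Ranks of variable 2: 6, 1, 5, 3, 2, 4
d = r₁ − r₂: 0, 4, -4, -1, 1, 0
d²: 0, 16, 16, 1, 1, 0; Σd² = 34
ρ = 1 − 6·34/(6·35) = 1 − 204/210 = 0.029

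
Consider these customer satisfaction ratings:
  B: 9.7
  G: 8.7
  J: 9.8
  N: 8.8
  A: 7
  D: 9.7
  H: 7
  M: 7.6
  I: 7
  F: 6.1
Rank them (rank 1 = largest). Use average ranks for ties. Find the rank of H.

Sorted (descending): 9.8, 9.7, 9.7, 8.8, 8.7, 7.6, 7, 7, 7, 6.1
The 2 values of 9.7 occupy positions 2–3 → average rank (2+3)/2 = 2.5.
The 3 values of 7 occupy positions 7–9 → average rank 8.
H has value 7 → rank 8.

8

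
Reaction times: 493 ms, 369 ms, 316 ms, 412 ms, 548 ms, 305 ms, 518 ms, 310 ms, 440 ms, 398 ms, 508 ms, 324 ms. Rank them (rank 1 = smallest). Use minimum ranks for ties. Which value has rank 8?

440

Sorted (ascending): 305, 310, 316, 324, 369, 398, 412, 440, 493, 508, 518, 548
No ties — each value takes its position as its rank.
Rank 8 → value 440.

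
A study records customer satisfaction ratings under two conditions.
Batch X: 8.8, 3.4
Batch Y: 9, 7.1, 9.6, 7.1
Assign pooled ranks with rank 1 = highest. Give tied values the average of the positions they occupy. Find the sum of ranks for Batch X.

9

Sorted (descending): 9.6, 9, 8.8, 7.1, 7.1, 3.4
The 2 values of 7.1 occupy positions 4–5 → average rank (4+5)/2 = 4.5.
Batch X values → pooled ranks: 8.8→3, 3.4→6
Rank sum = 3 + 6 = 9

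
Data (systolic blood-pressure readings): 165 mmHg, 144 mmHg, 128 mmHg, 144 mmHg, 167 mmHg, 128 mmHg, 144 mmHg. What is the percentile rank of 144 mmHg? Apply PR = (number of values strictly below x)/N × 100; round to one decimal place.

28.6

N = 7.
Strictly below 144: 2. Equal to 144: 3.
PR = 2/7 × 100 = 28.6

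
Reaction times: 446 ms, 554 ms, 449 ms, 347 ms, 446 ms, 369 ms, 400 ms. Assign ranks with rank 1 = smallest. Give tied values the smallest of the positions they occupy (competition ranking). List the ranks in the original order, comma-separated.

Sorted (ascending): 347, 369, 400, 446, 446, 449, 554
The 2 values of 446 occupy positions 4–5 → each gets rank 4.

4, 7, 6, 1, 4, 2, 3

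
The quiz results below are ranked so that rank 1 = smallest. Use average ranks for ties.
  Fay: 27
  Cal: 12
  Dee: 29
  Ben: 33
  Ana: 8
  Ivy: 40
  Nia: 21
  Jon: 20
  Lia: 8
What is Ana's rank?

Sorted (ascending): 8, 8, 12, 20, 21, 27, 29, 33, 40
The 2 values of 8 occupy positions 1–2 → average rank (1+2)/2 = 1.5.
Ana has value 8 → rank 1.5.

1.5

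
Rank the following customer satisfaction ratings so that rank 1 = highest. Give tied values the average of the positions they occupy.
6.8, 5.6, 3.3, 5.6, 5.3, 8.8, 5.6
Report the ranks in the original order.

Sorted (descending): 8.8, 6.8, 5.6, 5.6, 5.6, 5.3, 3.3
The 3 values of 5.6 occupy positions 3–5 → average rank 4.

2, 4, 7, 4, 6, 1, 4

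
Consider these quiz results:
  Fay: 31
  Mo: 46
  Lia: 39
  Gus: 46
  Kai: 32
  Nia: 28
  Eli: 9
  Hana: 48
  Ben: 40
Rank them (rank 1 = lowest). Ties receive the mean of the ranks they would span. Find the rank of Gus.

7.5

Sorted (ascending): 9, 28, 31, 32, 39, 40, 46, 46, 48
The 2 values of 46 occupy positions 7–8 → average rank (7+8)/2 = 7.5.
Gus has value 46 → rank 7.5.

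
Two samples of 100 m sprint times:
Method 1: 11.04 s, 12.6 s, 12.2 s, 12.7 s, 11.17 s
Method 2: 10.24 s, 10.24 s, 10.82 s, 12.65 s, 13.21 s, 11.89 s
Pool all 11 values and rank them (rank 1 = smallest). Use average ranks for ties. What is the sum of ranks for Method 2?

32

Sorted (ascending): 10.24, 10.24, 10.82, 11.04, 11.17, 11.89, 12.2, 12.6, 12.65, 12.7, 13.21
The 2 values of 10.24 occupy positions 1–2 → average rank (1+2)/2 = 1.5.
Method 2 values → pooled ranks: 10.24→1.5, 10.24→1.5, 10.82→3, 12.65→9, 13.21→11, 11.89→6
Rank sum = 1.5 + 1.5 + 3 + 9 + 11 + 6 = 32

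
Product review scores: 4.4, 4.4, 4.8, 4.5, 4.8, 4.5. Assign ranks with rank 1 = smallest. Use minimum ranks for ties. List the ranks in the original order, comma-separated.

Sorted (ascending): 4.4, 4.4, 4.5, 4.5, 4.8, 4.8
The 2 values of 4.4 occupy positions 1–2 → each gets rank 1.
The 2 values of 4.5 occupy positions 3–4 → each gets rank 3.
The 2 values of 4.8 occupy positions 5–6 → each gets rank 5.

1, 1, 5, 3, 5, 3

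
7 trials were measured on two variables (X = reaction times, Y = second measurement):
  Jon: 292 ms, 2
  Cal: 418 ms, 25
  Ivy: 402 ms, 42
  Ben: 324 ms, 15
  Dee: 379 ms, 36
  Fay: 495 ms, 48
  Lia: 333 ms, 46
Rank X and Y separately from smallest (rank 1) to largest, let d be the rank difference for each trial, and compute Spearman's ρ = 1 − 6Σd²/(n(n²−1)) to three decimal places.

0.679

Ranks of variable 1: 1, 6, 5, 2, 4, 7, 3
Ranks of variable 2: 1, 3, 5, 2, 4, 7, 6
d = r₁ − r₂: 0, 3, 0, 0, 0, 0, -3
d²: 0, 9, 0, 0, 0, 0, 9; Σd² = 18
ρ = 1 − 6·18/(7·48) = 1 − 108/336 = 0.679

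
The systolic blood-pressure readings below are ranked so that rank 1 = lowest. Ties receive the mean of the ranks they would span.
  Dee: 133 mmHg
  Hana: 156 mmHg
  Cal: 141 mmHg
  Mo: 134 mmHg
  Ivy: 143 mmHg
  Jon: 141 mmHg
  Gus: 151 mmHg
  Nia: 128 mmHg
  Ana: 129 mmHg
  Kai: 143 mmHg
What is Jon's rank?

Sorted (ascending): 128, 129, 133, 134, 141, 141, 143, 143, 151, 156
The 2 values of 141 occupy positions 5–6 → average rank (5+6)/2 = 5.5.
The 2 values of 143 occupy positions 7–8 → average rank (7+8)/2 = 7.5.
Jon has value 141 mmHg → rank 5.5.

5.5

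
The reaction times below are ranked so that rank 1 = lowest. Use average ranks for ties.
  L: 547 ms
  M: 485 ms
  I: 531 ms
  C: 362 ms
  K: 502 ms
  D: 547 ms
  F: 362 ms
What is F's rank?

Sorted (ascending): 362, 362, 485, 502, 531, 547, 547
The 2 values of 362 occupy positions 1–2 → average rank (1+2)/2 = 1.5.
The 2 values of 547 occupy positions 6–7 → average rank (6+7)/2 = 6.5.
F has value 362 ms → rank 1.5.

1.5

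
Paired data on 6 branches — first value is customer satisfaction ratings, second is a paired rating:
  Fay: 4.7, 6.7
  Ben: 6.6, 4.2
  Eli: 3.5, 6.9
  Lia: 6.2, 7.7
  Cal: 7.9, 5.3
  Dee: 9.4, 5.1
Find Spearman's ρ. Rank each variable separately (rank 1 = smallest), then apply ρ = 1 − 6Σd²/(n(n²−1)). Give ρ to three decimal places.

Ranks of variable 1: 2, 4, 1, 3, 5, 6
Ranks of variable 2: 4, 1, 5, 6, 3, 2
d = r₁ − r₂: -2, 3, -4, -3, 2, 4
d²: 4, 9, 16, 9, 4, 16; Σd² = 58
ρ = 1 − 6·58/(6·35) = 1 − 348/210 = -0.657

-0.657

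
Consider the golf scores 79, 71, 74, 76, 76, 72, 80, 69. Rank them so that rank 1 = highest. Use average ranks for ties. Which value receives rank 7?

Sorted (descending): 80, 79, 76, 76, 74, 72, 71, 69
The 2 values of 76 occupy positions 3–4 → average rank (3+4)/2 = 3.5.
Rank 7 → value 71.

71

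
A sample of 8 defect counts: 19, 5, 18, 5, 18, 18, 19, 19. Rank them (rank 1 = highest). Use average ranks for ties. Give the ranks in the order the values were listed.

Sorted (descending): 19, 19, 19, 18, 18, 18, 5, 5
The 3 values of 19 occupy positions 1–3 → average rank 2.
The 3 values of 18 occupy positions 4–6 → average rank 5.
The 2 values of 5 occupy positions 7–8 → average rank (7+8)/2 = 7.5.

2, 7.5, 5, 7.5, 5, 5, 2, 2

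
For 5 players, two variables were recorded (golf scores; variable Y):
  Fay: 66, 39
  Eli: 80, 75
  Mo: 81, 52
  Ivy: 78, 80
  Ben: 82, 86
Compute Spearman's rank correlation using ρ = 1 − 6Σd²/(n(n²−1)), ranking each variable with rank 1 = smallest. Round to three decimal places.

0.600

Ranks of variable 1: 1, 3, 4, 2, 5
Ranks of variable 2: 1, 3, 2, 4, 5
d = r₁ − r₂: 0, 0, 2, -2, 0
d²: 0, 0, 4, 4, 0; Σd² = 8
ρ = 1 − 6·8/(5·24) = 1 − 48/120 = 0.600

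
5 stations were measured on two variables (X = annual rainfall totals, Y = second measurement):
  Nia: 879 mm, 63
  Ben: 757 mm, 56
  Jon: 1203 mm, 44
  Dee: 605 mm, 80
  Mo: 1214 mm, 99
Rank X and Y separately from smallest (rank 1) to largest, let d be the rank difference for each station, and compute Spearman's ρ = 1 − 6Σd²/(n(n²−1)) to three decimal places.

Ranks of variable 1: 3, 2, 4, 1, 5
Ranks of variable 2: 3, 2, 1, 4, 5
d = r₁ − r₂: 0, 0, 3, -3, 0
d²: 0, 0, 9, 9, 0; Σd² = 18
ρ = 1 − 6·18/(5·24) = 1 − 108/120 = 0.100

0.100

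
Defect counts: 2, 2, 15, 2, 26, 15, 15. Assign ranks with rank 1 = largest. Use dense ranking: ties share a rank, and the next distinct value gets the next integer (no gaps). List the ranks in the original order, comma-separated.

Sorted (descending): 26, 15, 15, 15, 2, 2, 2
The 3 values of 15 share dense rank 2.
The 3 values of 2 share dense rank 3.
Remaining distinct values take the next consecutive integers.

3, 3, 2, 3, 1, 2, 2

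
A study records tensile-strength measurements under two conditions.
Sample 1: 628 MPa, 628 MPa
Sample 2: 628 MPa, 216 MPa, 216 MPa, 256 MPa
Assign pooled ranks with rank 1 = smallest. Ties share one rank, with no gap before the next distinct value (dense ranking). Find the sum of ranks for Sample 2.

Sorted (ascending): 216, 216, 256, 628, 628, 628
The 2 values of 216 share dense rank 1.
The 3 values of 628 share dense rank 3.
Remaining distinct values take the next consecutive integers.
Sample 2 values → pooled ranks: 628→3, 216→1, 216→1, 256→2
Rank sum = 3 + 1 + 1 + 2 = 7

7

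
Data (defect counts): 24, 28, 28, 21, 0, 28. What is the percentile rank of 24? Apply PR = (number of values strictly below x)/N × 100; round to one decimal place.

33.3

N = 6.
Strictly below 24: 2. Equal to 24: 1.
PR = 2/6 × 100 = 33.3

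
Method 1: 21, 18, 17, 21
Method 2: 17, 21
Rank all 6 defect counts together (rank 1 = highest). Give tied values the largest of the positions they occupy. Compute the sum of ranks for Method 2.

9

Sorted (descending): 21, 21, 21, 18, 17, 17
The 3 values of 21 occupy positions 1–3 → each gets rank 3.
The 2 values of 17 occupy positions 5–6 → each gets rank 6.
Method 2 values → pooled ranks: 17→6, 21→3
Rank sum = 6 + 3 = 9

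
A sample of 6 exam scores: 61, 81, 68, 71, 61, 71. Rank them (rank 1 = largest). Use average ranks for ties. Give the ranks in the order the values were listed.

5.5, 1, 4, 2.5, 5.5, 2.5

Sorted (descending): 81, 71, 71, 68, 61, 61
The 2 values of 71 occupy positions 2–3 → average rank (2+3)/2 = 2.5.
The 2 values of 61 occupy positions 5–6 → average rank (5+6)/2 = 5.5.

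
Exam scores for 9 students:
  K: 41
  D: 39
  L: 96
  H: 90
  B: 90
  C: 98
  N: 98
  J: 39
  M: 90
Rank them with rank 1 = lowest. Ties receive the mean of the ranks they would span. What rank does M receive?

Sorted (ascending): 39, 39, 41, 90, 90, 90, 96, 98, 98
The 2 values of 39 occupy positions 1–2 → average rank (1+2)/2 = 1.5.
The 3 values of 90 occupy positions 4–6 → average rank 5.
The 2 values of 98 occupy positions 8–9 → average rank (8+9)/2 = 8.5.
M has value 90 → rank 5.

5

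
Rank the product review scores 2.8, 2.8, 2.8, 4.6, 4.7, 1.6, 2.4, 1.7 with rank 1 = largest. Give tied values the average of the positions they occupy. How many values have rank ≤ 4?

Sorted (descending): 4.7, 4.6, 2.8, 2.8, 2.8, 2.4, 1.7, 1.6
The 3 values of 2.8 occupy positions 3–5 → average rank 4.
Ranks ≤ 4: {1, 2, 4, 4, 4} → 5 values.

5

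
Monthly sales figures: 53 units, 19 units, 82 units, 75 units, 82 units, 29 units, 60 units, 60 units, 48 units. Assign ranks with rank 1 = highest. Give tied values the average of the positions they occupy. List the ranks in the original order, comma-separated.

6, 9, 1.5, 3, 1.5, 8, 4.5, 4.5, 7

Sorted (descending): 82, 82, 75, 60, 60, 53, 48, 29, 19
The 2 values of 82 occupy positions 1–2 → average rank (1+2)/2 = 1.5.
The 2 values of 60 occupy positions 4–5 → average rank (4+5)/2 = 4.5.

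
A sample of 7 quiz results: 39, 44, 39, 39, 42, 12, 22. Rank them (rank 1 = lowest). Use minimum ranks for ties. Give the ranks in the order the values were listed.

Sorted (ascending): 12, 22, 39, 39, 39, 42, 44
The 3 values of 39 occupy positions 3–5 → each gets rank 3.

3, 7, 3, 3, 6, 1, 2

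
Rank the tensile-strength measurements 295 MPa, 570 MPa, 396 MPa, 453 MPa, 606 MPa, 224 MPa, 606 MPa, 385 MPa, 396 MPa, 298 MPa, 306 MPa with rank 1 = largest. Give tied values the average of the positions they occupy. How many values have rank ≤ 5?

Sorted (descending): 606, 606, 570, 453, 396, 396, 385, 306, 298, 295, 224
The 2 values of 606 occupy positions 1–2 → average rank (1+2)/2 = 1.5.
The 2 values of 396 occupy positions 5–6 → average rank (5+6)/2 = 5.5.
Ranks ≤ 5: {1.5, 1.5, 3, 4} → 4 values.

4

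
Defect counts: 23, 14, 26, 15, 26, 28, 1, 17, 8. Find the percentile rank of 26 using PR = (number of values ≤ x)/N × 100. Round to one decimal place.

N = 9.
Strictly below 26: 6. Equal to 26: 2.
PR = 8/9 × 100 = 88.9

88.9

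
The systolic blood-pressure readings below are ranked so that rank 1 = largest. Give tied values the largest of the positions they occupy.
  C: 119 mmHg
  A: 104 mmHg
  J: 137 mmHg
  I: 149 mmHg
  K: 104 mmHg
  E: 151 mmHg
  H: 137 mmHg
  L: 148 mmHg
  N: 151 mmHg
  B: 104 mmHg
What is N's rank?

Sorted (descending): 151, 151, 149, 148, 137, 137, 119, 104, 104, 104
The 2 values of 151 occupy positions 1–2 → each gets rank 2.
The 2 values of 137 occupy positions 5–6 → each gets rank 6.
The 3 values of 104 occupy positions 8–10 → each gets rank 10.
N has value 151 mmHg → rank 2.

2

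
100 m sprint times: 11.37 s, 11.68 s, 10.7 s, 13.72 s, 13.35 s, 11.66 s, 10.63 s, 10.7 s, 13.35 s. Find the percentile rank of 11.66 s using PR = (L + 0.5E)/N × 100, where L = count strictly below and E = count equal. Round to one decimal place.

N = 9.
Strictly below 11.66: 4. Equal to 11.66: 1.
PR = (4 + 0.5·1)/9 × 100 = 50.0

50.0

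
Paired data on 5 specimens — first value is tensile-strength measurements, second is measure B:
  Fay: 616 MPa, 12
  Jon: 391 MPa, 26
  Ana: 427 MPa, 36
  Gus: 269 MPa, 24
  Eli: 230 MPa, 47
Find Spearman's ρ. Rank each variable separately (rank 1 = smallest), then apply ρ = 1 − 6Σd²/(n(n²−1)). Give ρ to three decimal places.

Ranks of variable 1: 5, 3, 4, 2, 1
Ranks of variable 2: 1, 3, 4, 2, 5
d = r₁ − r₂: 4, 0, 0, 0, -4
d²: 16, 0, 0, 0, 16; Σd² = 32
ρ = 1 − 6·32/(5·24) = 1 − 192/120 = -0.600

-0.600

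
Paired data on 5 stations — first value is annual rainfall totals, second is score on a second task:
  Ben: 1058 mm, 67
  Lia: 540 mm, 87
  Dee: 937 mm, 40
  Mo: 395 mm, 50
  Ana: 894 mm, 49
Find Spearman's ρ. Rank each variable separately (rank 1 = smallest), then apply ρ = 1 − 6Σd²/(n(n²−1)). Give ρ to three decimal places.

-0.200

Ranks of variable 1: 5, 2, 4, 1, 3
Ranks of variable 2: 4, 5, 1, 3, 2
d = r₁ − r₂: 1, -3, 3, -2, 1
d²: 1, 9, 9, 4, 1; Σd² = 24
ρ = 1 − 6·24/(5·24) = 1 − 144/120 = -0.200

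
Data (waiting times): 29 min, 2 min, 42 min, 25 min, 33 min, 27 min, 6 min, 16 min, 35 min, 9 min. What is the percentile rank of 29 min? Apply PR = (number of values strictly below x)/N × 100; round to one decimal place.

60.0

N = 10.
Strictly below 29: 6. Equal to 29: 1.
PR = 6/10 × 100 = 60.0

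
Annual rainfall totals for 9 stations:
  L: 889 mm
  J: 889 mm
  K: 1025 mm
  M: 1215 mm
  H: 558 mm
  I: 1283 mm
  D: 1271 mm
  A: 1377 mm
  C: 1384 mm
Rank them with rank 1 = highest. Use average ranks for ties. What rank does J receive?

Sorted (descending): 1384, 1377, 1283, 1271, 1215, 1025, 889, 889, 558
The 2 values of 889 occupy positions 7–8 → average rank (7+8)/2 = 7.5.
J has value 889 mm → rank 7.5.

7.5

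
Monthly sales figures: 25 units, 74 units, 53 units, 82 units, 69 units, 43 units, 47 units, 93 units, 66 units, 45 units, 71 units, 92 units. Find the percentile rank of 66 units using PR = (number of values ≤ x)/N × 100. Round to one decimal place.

N = 12.
Strictly below 66: 5. Equal to 66: 1.
PR = 6/12 × 100 = 50.0

50.0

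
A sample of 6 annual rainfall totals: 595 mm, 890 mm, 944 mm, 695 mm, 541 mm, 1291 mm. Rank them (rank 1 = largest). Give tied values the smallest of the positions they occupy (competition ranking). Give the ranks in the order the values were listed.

Sorted (descending): 1291, 944, 890, 695, 595, 541
No ties — each value takes its position as its rank.

5, 3, 2, 4, 6, 1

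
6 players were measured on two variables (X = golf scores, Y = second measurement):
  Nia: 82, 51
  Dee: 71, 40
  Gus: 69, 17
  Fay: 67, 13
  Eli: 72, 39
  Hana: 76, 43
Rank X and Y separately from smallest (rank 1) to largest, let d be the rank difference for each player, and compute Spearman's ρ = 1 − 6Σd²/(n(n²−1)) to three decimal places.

0.943

Ranks of variable 1: 6, 3, 2, 1, 4, 5
Ranks of variable 2: 6, 4, 2, 1, 3, 5
d = r₁ − r₂: 0, -1, 0, 0, 1, 0
d²: 0, 1, 0, 0, 1, 0; Σd² = 2
ρ = 1 − 6·2/(6·35) = 1 − 12/210 = 0.943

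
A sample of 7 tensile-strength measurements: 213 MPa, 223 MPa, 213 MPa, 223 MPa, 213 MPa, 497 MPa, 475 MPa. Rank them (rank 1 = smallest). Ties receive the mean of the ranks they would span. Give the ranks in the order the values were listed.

2, 4.5, 2, 4.5, 2, 7, 6

Sorted (ascending): 213, 213, 213, 223, 223, 475, 497
The 3 values of 213 occupy positions 1–3 → average rank 2.
The 2 values of 223 occupy positions 4–5 → average rank (4+5)/2 = 4.5.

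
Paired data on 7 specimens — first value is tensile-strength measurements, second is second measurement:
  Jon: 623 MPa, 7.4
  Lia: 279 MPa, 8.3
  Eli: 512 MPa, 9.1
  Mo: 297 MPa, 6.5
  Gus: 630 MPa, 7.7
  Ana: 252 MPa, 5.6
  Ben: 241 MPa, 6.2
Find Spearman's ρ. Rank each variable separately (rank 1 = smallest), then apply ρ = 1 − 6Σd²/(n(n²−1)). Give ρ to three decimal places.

0.571

Ranks of variable 1: 6, 3, 5, 4, 7, 2, 1
Ranks of variable 2: 4, 6, 7, 3, 5, 1, 2
d = r₁ − r₂: 2, -3, -2, 1, 2, 1, -1
d²: 4, 9, 4, 1, 4, 1, 1; Σd² = 24
ρ = 1 − 6·24/(7·48) = 1 − 144/336 = 0.571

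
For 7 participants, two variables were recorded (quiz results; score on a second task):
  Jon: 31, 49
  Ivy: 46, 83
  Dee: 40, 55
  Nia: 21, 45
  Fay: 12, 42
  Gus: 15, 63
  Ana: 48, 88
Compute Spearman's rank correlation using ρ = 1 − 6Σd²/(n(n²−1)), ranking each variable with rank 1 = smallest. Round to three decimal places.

Ranks of variable 1: 4, 6, 5, 3, 1, 2, 7
Ranks of variable 2: 3, 6, 4, 2, 1, 5, 7
d = r₁ − r₂: 1, 0, 1, 1, 0, -3, 0
d²: 1, 0, 1, 1, 0, 9, 0; Σd² = 12
ρ = 1 − 6·12/(7·48) = 1 − 72/336 = 0.786

0.786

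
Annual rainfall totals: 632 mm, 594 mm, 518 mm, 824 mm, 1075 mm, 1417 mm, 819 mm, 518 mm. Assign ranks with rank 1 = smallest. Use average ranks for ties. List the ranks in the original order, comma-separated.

4, 3, 1.5, 6, 7, 8, 5, 1.5

Sorted (ascending): 518, 518, 594, 632, 819, 824, 1075, 1417
The 2 values of 518 occupy positions 1–2 → average rank (1+2)/2 = 1.5.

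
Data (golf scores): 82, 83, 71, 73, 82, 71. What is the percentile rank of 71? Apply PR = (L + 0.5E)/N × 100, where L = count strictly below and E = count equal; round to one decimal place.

N = 6.
Strictly below 71: 0. Equal to 71: 2.
PR = (0 + 0.5·2)/6 × 100 = 16.7

16.7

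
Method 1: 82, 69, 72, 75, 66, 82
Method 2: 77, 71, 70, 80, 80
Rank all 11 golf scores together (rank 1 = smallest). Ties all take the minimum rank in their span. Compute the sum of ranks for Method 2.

Sorted (ascending): 66, 69, 70, 71, 72, 75, 77, 80, 80, 82, 82
The 2 values of 80 occupy positions 8–9 → each gets rank 8.
The 2 values of 82 occupy positions 10–11 → each gets rank 10.
Method 2 values → pooled ranks: 77→7, 71→4, 70→3, 80→8, 80→8
Rank sum = 7 + 4 + 3 + 8 + 8 = 30

30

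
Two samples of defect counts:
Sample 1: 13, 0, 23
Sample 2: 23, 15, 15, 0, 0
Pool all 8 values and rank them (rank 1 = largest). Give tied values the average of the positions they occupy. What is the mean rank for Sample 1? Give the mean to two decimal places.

4.50

Sorted (descending): 23, 23, 15, 15, 13, 0, 0, 0
The 2 values of 23 occupy positions 1–2 → average rank (1+2)/2 = 1.5.
The 2 values of 15 occupy positions 3–4 → average rank (3+4)/2 = 3.5.
The 3 values of 0 occupy positions 6–8 → average rank 7.
Sample 1 values → pooled ranks: 13→5, 0→7, 23→1.5
Mean rank = (5 + 7 + 1.5) / 3 = 4.50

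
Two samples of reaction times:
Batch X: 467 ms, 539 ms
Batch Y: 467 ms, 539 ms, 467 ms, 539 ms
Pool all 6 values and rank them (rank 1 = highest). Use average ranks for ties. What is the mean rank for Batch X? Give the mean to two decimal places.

3.50

Sorted (descending): 539, 539, 539, 467, 467, 467
The 3 values of 539 occupy positions 1–3 → average rank 2.
The 3 values of 467 occupy positions 4–6 → average rank 5.
Batch X values → pooled ranks: 467→5, 539→2
Mean rank = (5 + 2) / 2 = 3.50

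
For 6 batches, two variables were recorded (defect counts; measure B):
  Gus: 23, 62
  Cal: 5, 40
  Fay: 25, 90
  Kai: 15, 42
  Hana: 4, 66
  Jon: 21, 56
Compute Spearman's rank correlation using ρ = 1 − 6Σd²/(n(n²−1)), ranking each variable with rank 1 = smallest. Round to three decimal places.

Ranks of variable 1: 5, 2, 6, 3, 1, 4
Ranks of variable 2: 4, 1, 6, 2, 5, 3
d = r₁ − r₂: 1, 1, 0, 1, -4, 1
d²: 1, 1, 0, 1, 16, 1; Σd² = 20
ρ = 1 − 6·20/(6·35) = 1 − 120/210 = 0.429

0.429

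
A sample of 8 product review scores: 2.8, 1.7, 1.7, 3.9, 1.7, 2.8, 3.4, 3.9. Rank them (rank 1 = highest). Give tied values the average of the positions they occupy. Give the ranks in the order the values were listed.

Sorted (descending): 3.9, 3.9, 3.4, 2.8, 2.8, 1.7, 1.7, 1.7
The 2 values of 3.9 occupy positions 1–2 → average rank (1+2)/2 = 1.5.
The 2 values of 2.8 occupy positions 4–5 → average rank (4+5)/2 = 4.5.
The 3 values of 1.7 occupy positions 6–8 → average rank 7.

4.5, 7, 7, 1.5, 7, 4.5, 3, 1.5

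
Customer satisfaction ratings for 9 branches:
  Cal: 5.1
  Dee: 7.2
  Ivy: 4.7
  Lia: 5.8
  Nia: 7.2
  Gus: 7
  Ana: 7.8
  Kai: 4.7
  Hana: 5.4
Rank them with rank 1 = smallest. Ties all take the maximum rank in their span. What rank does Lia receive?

Sorted (ascending): 4.7, 4.7, 5.1, 5.4, 5.8, 7, 7.2, 7.2, 7.8
The 2 values of 4.7 occupy positions 1–2 → each gets rank 2.
The 2 values of 7.2 occupy positions 7–8 → each gets rank 8.
Lia has value 5.8 → rank 5.

5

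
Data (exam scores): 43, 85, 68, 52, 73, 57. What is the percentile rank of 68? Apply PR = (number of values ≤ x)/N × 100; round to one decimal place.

N = 6.
Strictly below 68: 3. Equal to 68: 1.
PR = 4/6 × 100 = 66.7

66.7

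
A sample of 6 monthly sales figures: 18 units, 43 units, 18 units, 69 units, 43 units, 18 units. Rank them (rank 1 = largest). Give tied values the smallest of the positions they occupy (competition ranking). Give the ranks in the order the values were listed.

4, 2, 4, 1, 2, 4

Sorted (descending): 69, 43, 43, 18, 18, 18
The 2 values of 43 occupy positions 2–3 → each gets rank 2.
The 3 values of 18 occupy positions 4–6 → each gets rank 4.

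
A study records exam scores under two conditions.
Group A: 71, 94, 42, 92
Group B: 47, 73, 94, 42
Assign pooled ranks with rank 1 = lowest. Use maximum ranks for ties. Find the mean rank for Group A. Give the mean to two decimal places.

5.00

Sorted (ascending): 42, 42, 47, 71, 73, 92, 94, 94
The 2 values of 42 occupy positions 1–2 → each gets rank 2.
The 2 values of 94 occupy positions 7–8 → each gets rank 8.
Group A values → pooled ranks: 71→4, 94→8, 42→2, 92→6
Mean rank = (4 + 8 + 2 + 6) / 4 = 5.00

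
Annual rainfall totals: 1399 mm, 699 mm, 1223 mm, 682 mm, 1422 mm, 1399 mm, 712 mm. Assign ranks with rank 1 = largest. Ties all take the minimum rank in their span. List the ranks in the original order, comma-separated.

Sorted (descending): 1422, 1399, 1399, 1223, 712, 699, 682
The 2 values of 1399 occupy positions 2–3 → each gets rank 2.

2, 6, 4, 7, 1, 2, 5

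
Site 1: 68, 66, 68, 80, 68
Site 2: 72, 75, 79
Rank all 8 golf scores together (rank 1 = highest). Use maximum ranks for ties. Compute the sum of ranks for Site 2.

Sorted (descending): 80, 79, 75, 72, 68, 68, 68, 66
The 3 values of 68 occupy positions 5–7 → each gets rank 7.
Site 2 values → pooled ranks: 72→4, 75→3, 79→2
Rank sum = 4 + 3 + 2 = 9

9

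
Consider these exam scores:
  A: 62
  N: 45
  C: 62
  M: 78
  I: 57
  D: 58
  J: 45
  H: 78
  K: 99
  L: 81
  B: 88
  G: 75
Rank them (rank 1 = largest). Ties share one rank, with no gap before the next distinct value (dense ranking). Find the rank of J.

9

Sorted (descending): 99, 88, 81, 78, 78, 75, 62, 62, 58, 57, 45, 45
The 2 values of 78 share dense rank 4.
The 2 values of 62 share dense rank 6.
The 2 values of 45 share dense rank 9.
Remaining distinct values take the next consecutive integers.
J has value 45 → rank 9.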